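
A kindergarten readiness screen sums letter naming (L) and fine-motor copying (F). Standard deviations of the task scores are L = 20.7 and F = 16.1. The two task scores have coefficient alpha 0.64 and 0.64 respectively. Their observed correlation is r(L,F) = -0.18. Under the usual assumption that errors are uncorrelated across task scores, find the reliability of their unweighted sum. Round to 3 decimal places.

Var(L+F) = 20.7² + 16.1² + 2·[20.7·16.1·(-0.18)] = 687.7 − 119.977 = 567.723.
With uncorrelated errors the cross-covariances are all true-score covariance, so they carry over unchanged; only the diagonal terms shrink to ρᵢσᵢ².
True-score variance = [20.7²·0.64 + 16.1²·0.64] − 119.977 = 440.128 − 119.977 = 320.151.
Reliability = 320.151 / 567.723 = 0.564.

0.564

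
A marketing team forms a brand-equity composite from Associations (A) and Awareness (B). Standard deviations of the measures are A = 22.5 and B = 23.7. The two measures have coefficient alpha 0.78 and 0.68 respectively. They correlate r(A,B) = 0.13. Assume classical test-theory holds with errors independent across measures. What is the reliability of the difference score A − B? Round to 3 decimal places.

0.687

Var(A−B) = 22.5² + 23.7² − 2·22.5·23.7·0.13 = 1067.94 − 138.645 = 929.295.
With uncorrelated errors the cross-covariances are all true-score covariance, so they carry over unchanged; only the diagonal terms shrink to ρᵢσᵢ².
True-score variance = [22.5²·0.78 + 23.7²·0.68] − 138.645 = 776.824 − 138.645 = 638.179.
Reliability = 638.179 / 929.295 = 0.687.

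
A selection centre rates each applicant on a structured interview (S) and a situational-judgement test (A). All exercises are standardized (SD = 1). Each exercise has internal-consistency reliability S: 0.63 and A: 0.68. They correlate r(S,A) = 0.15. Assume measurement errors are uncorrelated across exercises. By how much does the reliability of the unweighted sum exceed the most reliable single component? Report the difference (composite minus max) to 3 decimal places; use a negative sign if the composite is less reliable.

0.020

Var(sum) = 2 + 0.3 = 2.3; true-score variance = 1.31 + 0.3 = 1.61; composite reliability = 0.7000.
Max component reliability = 0.6800.
Difference = 0.7000 − 0.6800 = 0.020.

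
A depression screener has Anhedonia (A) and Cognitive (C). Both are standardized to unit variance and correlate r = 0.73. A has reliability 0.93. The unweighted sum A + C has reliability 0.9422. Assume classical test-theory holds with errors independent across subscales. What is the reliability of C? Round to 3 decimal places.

Var(A+C) = 2 + 2·0.73 = 3.460.
True-score variance = ρ_A + ρ_C + 2·0.73, so 0.9422 = (0.93 + ρ_C + 1.46) / 3.460.
ρ_C = 0.9422·3.460 − 0.93 − 1.46 = 0.870.

0.870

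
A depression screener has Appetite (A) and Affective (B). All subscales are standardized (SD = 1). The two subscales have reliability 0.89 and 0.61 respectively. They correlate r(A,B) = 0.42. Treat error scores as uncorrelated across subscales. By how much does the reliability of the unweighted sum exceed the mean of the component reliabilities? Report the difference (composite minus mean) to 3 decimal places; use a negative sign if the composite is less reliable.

0.074

Var(sum) = 2 + 0.84 = 2.84; true-score variance = 1.5 + 0.84 = 2.34; composite reliability = 0.8239.
Mean component reliability = 0.7500.
Difference = 0.8239 − 0.7500 = 0.074.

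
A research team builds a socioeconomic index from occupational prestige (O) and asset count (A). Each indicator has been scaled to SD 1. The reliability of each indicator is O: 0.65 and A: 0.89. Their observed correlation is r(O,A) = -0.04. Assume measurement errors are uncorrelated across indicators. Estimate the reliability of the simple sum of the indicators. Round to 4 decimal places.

0.7604

Var(O+A) = 2 + 2·[(-0.04)] = 2 − 0.08 = 1.92.
With uncorrelated errors the cross-covariances are all true-score covariance, so they carry over unchanged; only the diagonal terms shrink to ρᵢσᵢ².
True-score variance = [0.65 + 0.89] − 0.08 = 1.54 − 0.08 = 1.46.
Reliability = 1.46 / 1.92 = 0.7604.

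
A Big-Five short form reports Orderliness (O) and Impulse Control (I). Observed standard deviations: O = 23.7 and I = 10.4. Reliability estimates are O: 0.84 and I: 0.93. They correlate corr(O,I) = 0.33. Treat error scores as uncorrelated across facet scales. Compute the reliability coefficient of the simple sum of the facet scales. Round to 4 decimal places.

Var(O+I) = 23.7² + 10.4² + 2·[23.7·10.4·0.33] = 669.85 + 162.677 = 832.527.
Under uncorrelated errors the observed covariances equal the true-score covariances, so only the own-variance terms attenuate.
True-score variance = [23.7²·0.84 + 10.4²·0.93] + 162.677 = 572.408 + 162.677 = 735.085.
Reliability = 735.085 / 832.527 = 0.8830.

0.8830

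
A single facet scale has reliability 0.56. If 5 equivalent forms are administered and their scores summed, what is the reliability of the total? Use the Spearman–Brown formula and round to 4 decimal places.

0.8642

ρ_k = kρ / (1 + (k−1)ρ) = 5·0.56 / (1 + 4·0.56) = 2.800 / 3.240 = 0.8642.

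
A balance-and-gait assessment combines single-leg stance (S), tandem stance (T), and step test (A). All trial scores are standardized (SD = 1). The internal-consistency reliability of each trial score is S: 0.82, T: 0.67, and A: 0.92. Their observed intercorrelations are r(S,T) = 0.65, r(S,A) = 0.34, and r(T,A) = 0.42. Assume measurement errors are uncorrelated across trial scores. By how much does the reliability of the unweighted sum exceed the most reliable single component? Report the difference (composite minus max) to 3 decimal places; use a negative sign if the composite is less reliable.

-0.021

Var(sum) = 3 + 2.82 = 5.82; true-score variance = 2.41 + 2.82 = 5.23; composite reliability = 0.8986.
Max component reliability = 0.9200.
Difference = 0.8986 − 0.9200 = -0.021.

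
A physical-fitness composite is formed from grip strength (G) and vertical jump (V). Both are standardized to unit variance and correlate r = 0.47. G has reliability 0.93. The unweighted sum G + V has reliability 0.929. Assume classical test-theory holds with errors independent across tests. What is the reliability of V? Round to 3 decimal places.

Var(G+V) = 2 + 2·0.47 = 2.940.
True-score variance = ρ_G + ρ_V + 2·0.47, so 0.929 = (0.93 + ρ_V + 0.94) / 2.940.
ρ_V = 0.929·2.940 − 0.93 − 0.94 = 0.861.

0.861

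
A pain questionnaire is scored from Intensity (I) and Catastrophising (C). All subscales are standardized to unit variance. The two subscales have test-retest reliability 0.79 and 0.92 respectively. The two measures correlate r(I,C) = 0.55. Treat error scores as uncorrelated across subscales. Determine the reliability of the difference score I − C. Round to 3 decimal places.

Var(I−C) = 1 + 1 − 2·0.55 = 2 − 1.1 = 0.9.
Because errors are independent across components, Cov(Tᵢ,Tⱼ) = Cov(Xᵢ,Xⱼ); the off-diagonal part of the true-score variance is the same as above.
True-score variance = [0.79 + 0.92] − 1.1 = 1.71 − 1.1 = 0.61.
Reliability = 0.61 / 0.9 = 0.678.

0.678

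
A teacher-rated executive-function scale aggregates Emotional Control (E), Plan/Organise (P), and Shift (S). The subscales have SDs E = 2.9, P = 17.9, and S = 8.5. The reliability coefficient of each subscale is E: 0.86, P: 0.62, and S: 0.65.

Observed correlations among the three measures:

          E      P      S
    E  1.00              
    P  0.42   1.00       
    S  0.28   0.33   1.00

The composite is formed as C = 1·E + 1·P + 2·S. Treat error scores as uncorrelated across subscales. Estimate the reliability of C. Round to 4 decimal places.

0.7482

Var(C) = 2.9² + 17.9² + 2²·8.5² + 2·[2.9·17.9·0.42 + 2·2.9·8.5·0.28 + 2·17.9·8.5·0.33] = 617.82 + 272.05 = 889.87.
With uncorrelated errors the cross-covariances are all true-score covariance, so they carry over unchanged; only the diagonal terms shrink to ρᵢσᵢ².
True-score variance = [2.9²·0.86 + 17.9²·0.62 + 2²·8.5²·0.65] + 272.05 = 393.737 + 272.05 = 665.787.
Reliability = 665.787 / 889.87 = 0.7482.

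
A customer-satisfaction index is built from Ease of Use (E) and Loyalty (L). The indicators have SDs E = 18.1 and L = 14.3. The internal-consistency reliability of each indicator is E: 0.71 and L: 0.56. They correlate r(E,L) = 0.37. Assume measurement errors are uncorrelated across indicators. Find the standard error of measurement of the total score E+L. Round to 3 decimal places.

Var(total) = 532.1 + 191.534 = 723.634.
True-score variance = 347.118 + 191.534 = 538.652, so reliability = 0.7444.
Error variance = 723.634 − 538.652 = 184.983; SEM = √184.983 = 13.601.

13.601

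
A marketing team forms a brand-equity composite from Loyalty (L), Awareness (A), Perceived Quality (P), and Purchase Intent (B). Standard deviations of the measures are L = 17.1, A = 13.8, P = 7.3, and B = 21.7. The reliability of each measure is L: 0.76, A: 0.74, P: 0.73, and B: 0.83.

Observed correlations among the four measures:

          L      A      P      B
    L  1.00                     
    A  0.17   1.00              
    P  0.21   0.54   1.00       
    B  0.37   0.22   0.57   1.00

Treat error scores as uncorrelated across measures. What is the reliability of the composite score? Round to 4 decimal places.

Var(L+A+P+B) = 17.1² + 13.8² + 7.3² + 21.7² + 2·[17.1·13.8·0.17 + 17.1·7.3·0.21 + 17.1·21.7·0.37 + 13.8·7.3·0.54 + 13.8·21.7·0.22 + 7.3·21.7·0.57] = 1007.03 + 828.403 = 1835.43.
Because errors are independent across components, Cov(Tᵢ,Tⱼ) = Cov(Xᵢ,Xⱼ); the off-diagonal part of the true-score variance is the same as above.
True-score variance = [17.1²·0.76 + 13.8²·0.74 + 7.3²·0.73 + 21.7²·0.83] + 828.403 = 792.898 + 828.403 = 1621.3.
Reliability = 1621.3 / 1835.43 = 0.8833.

0.8833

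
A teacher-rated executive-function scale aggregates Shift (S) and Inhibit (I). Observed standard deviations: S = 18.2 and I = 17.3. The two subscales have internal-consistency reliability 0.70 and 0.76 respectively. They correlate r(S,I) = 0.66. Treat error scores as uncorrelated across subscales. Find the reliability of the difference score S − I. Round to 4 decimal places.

Var(S−I) = 18.2² + 17.3² − 2·18.2·17.3·0.66 = 630.53 − 415.615 = 214.915.
Because errors are independent across components, Cov(Tᵢ,Tⱼ) = Cov(Xᵢ,Xⱼ); the off-diagonal part of the true-score variance is the same as above.
True-score variance = [18.2²·0.70 + 17.3²·0.76] − 415.615 = 459.328 − 415.615 = 43.7132.
Reliability = 43.7132 / 214.915 = 0.2034.

0.2034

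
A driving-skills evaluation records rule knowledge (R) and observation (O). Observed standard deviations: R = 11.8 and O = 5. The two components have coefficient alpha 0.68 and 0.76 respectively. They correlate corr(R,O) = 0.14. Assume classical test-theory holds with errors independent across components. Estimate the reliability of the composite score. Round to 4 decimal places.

Var(R+O) = 11.8² + 5² + 2·[11.8·5·0.14] = 164.24 + 16.52 = 180.76.
With uncorrelated errors the cross-covariances are all true-score covariance, so they carry over unchanged; only the diagonal terms shrink to ρᵢσᵢ².
True-score variance = [11.8²·0.68 + 5²·0.76] + 16.52 = 113.683 + 16.52 = 130.203.
Reliability = 130.203 / 180.76 = 0.7203.

0.7203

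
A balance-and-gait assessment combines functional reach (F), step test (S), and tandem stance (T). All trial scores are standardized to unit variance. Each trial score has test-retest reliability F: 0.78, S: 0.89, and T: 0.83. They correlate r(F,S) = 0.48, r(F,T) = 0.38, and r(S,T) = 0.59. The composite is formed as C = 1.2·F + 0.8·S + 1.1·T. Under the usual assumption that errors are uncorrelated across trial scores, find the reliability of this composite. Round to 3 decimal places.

0.905

Var(C) = 1.2² + 0.8² + 1.1² + 2·[0.96·0.48 + 1.32·0.38 + 0.88·0.59] = 3.29 + 2.9632 = 6.2532.
Under uncorrelated errors the observed covariances equal the true-score covariances, so only the own-variance terms attenuate.
True-score variance = [1.2²·0.78 + 0.8²·0.89 + 1.1²·0.83] + 2.9632 = 2.6971 + 2.9632 = 5.6603.
Reliability = 5.6603 / 6.2532 = 0.905.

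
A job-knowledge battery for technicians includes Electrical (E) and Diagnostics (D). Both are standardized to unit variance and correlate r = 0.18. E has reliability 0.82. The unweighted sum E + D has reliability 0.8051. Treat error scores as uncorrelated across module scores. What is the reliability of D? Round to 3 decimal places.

Var(E+D) = 2 + 2·0.18 = 2.360.
True-score variance = ρ_E + ρ_D + 2·0.18, so 0.8051 = (0.82 + ρ_D + 0.36) / 2.360.
ρ_D = 0.8051·2.360 − 0.82 − 0.36 = 0.720.

0.720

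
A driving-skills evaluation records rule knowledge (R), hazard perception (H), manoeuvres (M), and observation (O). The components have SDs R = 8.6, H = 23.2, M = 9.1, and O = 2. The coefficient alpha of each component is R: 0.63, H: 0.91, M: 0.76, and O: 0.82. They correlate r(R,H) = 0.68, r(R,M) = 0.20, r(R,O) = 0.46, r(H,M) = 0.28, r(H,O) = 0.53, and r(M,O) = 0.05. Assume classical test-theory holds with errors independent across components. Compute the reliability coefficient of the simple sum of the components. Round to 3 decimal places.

0.919

Var(R+H+M+O) = 8.6² + 23.2² + 9.1² + 2² + 2·[8.6·23.2·0.68 + 8.6·9.1·0.20 + 8.6·2·0.46 + 23.2·9.1·0.28 + 23.2·2·0.53 + 9.1·2·0.05] = 699.01 + 487.706 = 1186.72.
With uncorrelated errors the cross-covariances are all true-score covariance, so they carry over unchanged; only the diagonal terms shrink to ρᵢσᵢ².
True-score variance = [8.6²·0.63 + 23.2²·0.91 + 9.1²·0.76 + 2²·0.82] + 487.706 = 602.609 + 487.706 = 1090.32.
Reliability = 1090.32 / 1186.72 = 0.919.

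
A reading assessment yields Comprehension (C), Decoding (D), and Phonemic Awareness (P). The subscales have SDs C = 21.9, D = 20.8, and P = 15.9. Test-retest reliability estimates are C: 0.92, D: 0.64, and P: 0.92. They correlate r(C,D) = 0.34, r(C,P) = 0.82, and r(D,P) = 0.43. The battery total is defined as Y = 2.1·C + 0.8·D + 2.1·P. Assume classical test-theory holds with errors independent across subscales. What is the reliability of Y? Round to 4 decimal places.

0.9490

Var(Y) = 2.1²·21.9² + 0.8²·20.8² + 2.1²·15.9² + 2·[1.68·21.9·20.8·0.34 + 4.41·21.9·15.9·0.82 + 1.68·20.8·15.9·0.43] = 3506.86 + 3516.6 = 7023.47.
Because errors are independent across components, Cov(Tᵢ,Tⱼ) = Cov(Xᵢ,Xⱼ); the off-diagonal part of the true-score variance is the same as above.
True-score variance = [2.1²·21.9²·0.92 + 0.8²·20.8²·0.64 + 2.1²·15.9²·0.92] + 3516.6 = 3148.78 + 3516.6 = 6665.39.
Reliability = 6665.39 / 7023.47 = 0.9490.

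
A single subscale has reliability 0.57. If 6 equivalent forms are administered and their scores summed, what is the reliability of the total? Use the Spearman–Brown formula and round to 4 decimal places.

0.8883

ρ_k = kρ / (1 + (k−1)ρ) = 6·0.57 / (1 + 5·0.57) = 3.420 / 3.850 = 0.8883.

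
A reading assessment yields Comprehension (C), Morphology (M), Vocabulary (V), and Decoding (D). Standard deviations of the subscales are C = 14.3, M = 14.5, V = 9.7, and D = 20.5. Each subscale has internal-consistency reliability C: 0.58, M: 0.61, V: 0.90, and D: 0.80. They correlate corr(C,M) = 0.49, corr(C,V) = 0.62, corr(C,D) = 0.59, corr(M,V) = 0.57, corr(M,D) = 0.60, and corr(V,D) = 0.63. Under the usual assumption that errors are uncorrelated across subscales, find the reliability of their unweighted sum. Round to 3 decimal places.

Var(C+M+V+D) = 14.3² + 14.5² + 9.7² + 20.5² + 2·[14.3·14.5·0.49 + 14.3·9.7·0.62 + 14.3·20.5·0.59 + 14.5·9.7·0.57 + 14.5·20.5·0.60 + 9.7·20.5·0.63] = 929.08 + 1488.71 = 2417.79.
Under uncorrelated errors the observed covariances equal the true-score covariances, so only the own-variance terms attenuate.
True-score variance = [14.3²·0.58 + 14.5²·0.61 + 9.7²·0.90 + 20.5²·0.80] + 1488.71 = 667.738 + 1488.71 = 2156.45.
Reliability = 2156.45 / 2417.79 = 0.892.

0.892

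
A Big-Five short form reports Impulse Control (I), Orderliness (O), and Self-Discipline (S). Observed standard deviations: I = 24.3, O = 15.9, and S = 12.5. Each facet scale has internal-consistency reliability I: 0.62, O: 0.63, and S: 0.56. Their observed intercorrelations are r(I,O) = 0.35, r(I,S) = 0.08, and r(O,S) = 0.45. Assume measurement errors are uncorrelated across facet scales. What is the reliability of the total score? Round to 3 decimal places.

0.742

Var(I+O+S) = 24.3² + 15.9² + 12.5² + 2·[24.3·15.9·0.35 + 24.3·12.5·0.08 + 15.9·12.5·0.45] = 999.55 + 497.934 = 1497.48.
With uncorrelated errors the cross-covariances are all true-score covariance, so they carry over unchanged; only the diagonal terms shrink to ρᵢσᵢ².
True-score variance = [24.3²·0.62 + 15.9²·0.63 + 12.5²·0.56] + 497.934 = 612.874 + 497.934 = 1110.81.
Reliability = 1110.81 / 1497.48 = 0.742.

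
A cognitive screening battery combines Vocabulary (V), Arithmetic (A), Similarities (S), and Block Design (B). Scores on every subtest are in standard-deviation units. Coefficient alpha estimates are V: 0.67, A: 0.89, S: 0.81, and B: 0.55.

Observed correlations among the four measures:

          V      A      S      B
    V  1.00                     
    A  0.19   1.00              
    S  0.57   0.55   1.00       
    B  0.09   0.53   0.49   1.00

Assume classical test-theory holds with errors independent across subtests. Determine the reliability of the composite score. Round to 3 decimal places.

0.878

Var(V+A+S+B) = 4 + 2·[0.19 + 0.57 + 0.09 + 0.55 + 0.53 + 0.49] = 4 + 4.84 = 8.84.
With uncorrelated errors the cross-covariances are all true-score covariance, so they carry over unchanged; only the diagonal terms shrink to ρᵢσᵢ².
True-score variance = [0.67 + 0.89 + 0.81 + 0.55] + 4.84 = 2.92 + 4.84 = 7.76.
Reliability = 7.76 / 8.84 = 0.878.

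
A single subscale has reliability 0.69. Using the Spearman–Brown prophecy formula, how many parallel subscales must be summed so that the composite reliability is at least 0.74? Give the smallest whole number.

k ≥ ρ*(1−ρ₁)/(ρ₁(1−ρ*)) = 0.74·0.31 / (0.69·0.26) = 1.279.
Smallest integer k = 2.

2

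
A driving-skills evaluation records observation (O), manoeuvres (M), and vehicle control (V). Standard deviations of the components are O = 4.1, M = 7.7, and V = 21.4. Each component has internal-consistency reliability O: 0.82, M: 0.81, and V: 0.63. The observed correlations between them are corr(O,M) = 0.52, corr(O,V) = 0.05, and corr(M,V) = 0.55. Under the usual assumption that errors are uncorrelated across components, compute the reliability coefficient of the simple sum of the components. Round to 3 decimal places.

Var(O+M+V) = 4.1² + 7.7² + 21.4² + 2·[4.1·7.7·0.52 + 4.1·21.4·0.05 + 7.7·21.4·0.55] = 534.06 + 222.865 = 756.925.
Under uncorrelated errors the observed covariances equal the true-score covariances, so only the own-variance terms attenuate.
True-score variance = [4.1²·0.82 + 7.7²·0.81 + 21.4²·0.63] + 222.865 = 350.324 + 222.865 = 573.189.
Reliability = 573.189 / 756.925 = 0.757.

0.757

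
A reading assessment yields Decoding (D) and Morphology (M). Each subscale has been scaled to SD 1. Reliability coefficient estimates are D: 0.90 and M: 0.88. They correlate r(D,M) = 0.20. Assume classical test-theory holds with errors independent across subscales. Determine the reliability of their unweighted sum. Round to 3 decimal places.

0.908

Var(D+M) = 2 + 2·[0.20] = 2 + 0.4 = 2.4.
Under uncorrelated errors the observed covariances equal the true-score covariances, so only the own-variance terms attenuate.
True-score variance = [0.90 + 0.88] + 0.4 = 1.78 + 0.4 = 2.18.
Reliability = 2.18 / 2.4 = 0.908.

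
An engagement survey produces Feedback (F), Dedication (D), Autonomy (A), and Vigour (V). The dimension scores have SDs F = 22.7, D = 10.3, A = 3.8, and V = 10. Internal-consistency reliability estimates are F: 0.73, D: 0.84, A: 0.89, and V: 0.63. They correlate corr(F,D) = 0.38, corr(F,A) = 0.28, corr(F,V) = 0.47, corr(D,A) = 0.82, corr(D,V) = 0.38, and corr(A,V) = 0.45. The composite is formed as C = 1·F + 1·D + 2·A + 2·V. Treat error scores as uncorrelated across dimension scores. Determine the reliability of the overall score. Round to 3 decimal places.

Var(C) = 22.7² + 10.3² + 2²·3.8² + 2²·10² + 2·[22.7·10.3·0.38 + 2·22.7·3.8·0.28 + 2·22.7·10·0.47 + 2·10.3·3.8·0.82 + 2·10.3·10·0.38 + 4·3.8·10·0.45] = 1079.14 + 1122.81 = 2201.95.
Under uncorrelated errors the observed covariances equal the true-score covariances, so only the own-variance terms attenuate.
True-score variance = [22.7²·0.73 + 10.3²·0.84 + 2²·3.8²·0.89 + 2²·10²·0.63] + 1122.81 = 768.684 + 1122.81 = 1891.49.
Reliability = 1891.49 / 2201.95 = 0.859.

0.859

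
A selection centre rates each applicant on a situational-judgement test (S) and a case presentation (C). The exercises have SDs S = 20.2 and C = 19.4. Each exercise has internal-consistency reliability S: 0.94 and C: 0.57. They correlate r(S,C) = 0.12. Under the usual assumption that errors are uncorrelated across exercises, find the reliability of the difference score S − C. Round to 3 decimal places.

0.730

Var(S−C) = 20.2² + 19.4² − 2·20.2·19.4·0.12 = 784.4 − 94.0512 = 690.349.
With uncorrelated errors the cross-covariances are all true-score covariance, so they carry over unchanged; only the diagonal terms shrink to ρᵢσᵢ².
True-score variance = [20.2²·0.94 + 19.4²·0.57] − 94.0512 = 598.083 − 94.0512 = 504.032.
Reliability = 504.032 / 690.349 = 0.730.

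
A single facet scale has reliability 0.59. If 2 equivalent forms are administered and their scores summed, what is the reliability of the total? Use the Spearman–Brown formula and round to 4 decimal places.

ρ_k = kρ / (1 + (k−1)ρ) = 2·0.59 / (1 + 1·0.59) = 1.180 / 1.590 = 0.7421.

0.7421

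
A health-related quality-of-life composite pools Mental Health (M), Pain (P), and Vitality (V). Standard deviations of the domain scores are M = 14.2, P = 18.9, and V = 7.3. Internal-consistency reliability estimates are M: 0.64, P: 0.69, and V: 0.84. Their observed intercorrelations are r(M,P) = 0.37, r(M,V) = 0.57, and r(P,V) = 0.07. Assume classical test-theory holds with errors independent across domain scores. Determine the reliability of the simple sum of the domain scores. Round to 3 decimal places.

Var(M+P+V) = 14.2² + 18.9² + 7.3² + 2·[14.2·18.9·0.37 + 14.2·7.3·0.57 + 18.9·7.3·0.07] = 612.14 + 336.089 = 948.229.
Under uncorrelated errors the observed covariances equal the true-score covariances, so only the own-variance terms attenuate.
True-score variance = [14.2²·0.64 + 18.9²·0.69 + 7.3²·0.84] + 336.089 = 420.288 + 336.089 = 756.377.
Reliability = 756.377 / 948.229 = 0.798.

0.798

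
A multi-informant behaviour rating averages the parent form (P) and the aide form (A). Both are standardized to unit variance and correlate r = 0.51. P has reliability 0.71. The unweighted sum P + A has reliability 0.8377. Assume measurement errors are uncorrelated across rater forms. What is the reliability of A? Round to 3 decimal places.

Var(P+A) = 2 + 2·0.51 = 3.020.
True-score variance = ρ_P + ρ_A + 2·0.51, so 0.8377 = (0.71 + ρ_A + 1.02) / 3.020.
ρ_A = 0.8377·3.020 − 0.71 − 1.02 = 0.800.

0.800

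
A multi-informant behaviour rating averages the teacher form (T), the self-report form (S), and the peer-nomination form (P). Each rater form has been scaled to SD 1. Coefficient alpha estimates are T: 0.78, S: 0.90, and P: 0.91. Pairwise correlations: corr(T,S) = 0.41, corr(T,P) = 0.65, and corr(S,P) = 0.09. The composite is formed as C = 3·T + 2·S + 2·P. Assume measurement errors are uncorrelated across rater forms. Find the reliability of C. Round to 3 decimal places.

0.910

Var(C) = 3² + 2² + 2² + 2·[6·0.41 + 6·0.65 + 4·0.09] = 17 + 13.44 = 30.44.
With uncorrelated errors the cross-covariances are all true-score covariance, so they carry over unchanged; only the diagonal terms shrink to ρᵢσᵢ².
True-score variance = [3²·0.78 + 2²·0.90 + 2²·0.91] + 13.44 = 14.26 + 13.44 = 27.7.
Reliability = 27.7 / 30.44 = 0.910.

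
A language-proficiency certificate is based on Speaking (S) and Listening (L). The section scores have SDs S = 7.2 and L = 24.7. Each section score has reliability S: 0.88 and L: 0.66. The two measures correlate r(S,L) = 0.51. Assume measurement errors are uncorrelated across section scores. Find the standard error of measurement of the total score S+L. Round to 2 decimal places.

14.62

Var(total) = 661.93 + 181.397 = 843.327.
True-score variance = 448.279 + 181.397 = 629.675, so reliability = 0.7467.
Error variance = 843.327 − 629.675 = 213.651; SEM = √213.651 = 14.62.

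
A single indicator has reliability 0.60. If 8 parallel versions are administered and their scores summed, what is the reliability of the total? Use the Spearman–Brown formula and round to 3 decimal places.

ρ_k = kρ / (1 + (k−1)ρ) = 8·0.60 / (1 + 7·0.60) = 4.800 / 5.200 = 0.923.

0.923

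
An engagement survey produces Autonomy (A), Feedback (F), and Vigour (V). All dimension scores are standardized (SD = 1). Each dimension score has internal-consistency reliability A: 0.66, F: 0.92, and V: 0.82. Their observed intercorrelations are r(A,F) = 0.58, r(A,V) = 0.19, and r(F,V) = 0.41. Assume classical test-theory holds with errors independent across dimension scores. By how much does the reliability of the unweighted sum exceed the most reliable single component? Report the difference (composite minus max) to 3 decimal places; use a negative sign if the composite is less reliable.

Var(sum) = 3 + 2.36 = 5.36; true-score variance = 2.4 + 2.36 = 4.76; composite reliability = 0.8881.
Max component reliability = 0.9200.
Difference = 0.8881 − 0.9200 = -0.032.

-0.032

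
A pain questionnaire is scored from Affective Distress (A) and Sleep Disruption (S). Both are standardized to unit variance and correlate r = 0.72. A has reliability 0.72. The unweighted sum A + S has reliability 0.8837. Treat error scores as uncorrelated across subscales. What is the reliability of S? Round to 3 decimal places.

0.880

Var(A+S) = 2 + 2·0.72 = 3.440.
True-score variance = ρ_A + ρ_S + 2·0.72, so 0.8837 = (0.72 + ρ_S + 1.44) / 3.440.
ρ_S = 0.8837·3.440 − 0.72 − 1.44 = 0.880.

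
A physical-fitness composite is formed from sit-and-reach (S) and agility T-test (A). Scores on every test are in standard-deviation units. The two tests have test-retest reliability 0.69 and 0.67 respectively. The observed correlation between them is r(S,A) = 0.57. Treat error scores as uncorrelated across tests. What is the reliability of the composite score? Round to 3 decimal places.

Var(S+A) = 2 + 2·[0.57] = 2 + 1.14 = 3.14.
Because errors are independent across components, Cov(Tᵢ,Tⱼ) = Cov(Xᵢ,Xⱼ); the off-diagonal part of the true-score variance is the same as above.
True-score variance = [0.69 + 0.67] + 1.14 = 1.36 + 1.14 = 2.5.
Reliability = 2.5 / 3.14 = 0.796.

0.796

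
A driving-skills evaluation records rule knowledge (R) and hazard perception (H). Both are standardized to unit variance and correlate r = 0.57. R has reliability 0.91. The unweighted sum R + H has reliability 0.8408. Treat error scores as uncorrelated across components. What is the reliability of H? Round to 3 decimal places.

Var(R+H) = 2 + 2·0.57 = 3.140.
True-score variance = ρ_R + ρ_H + 2·0.57, so 0.8408 = (0.91 + ρ_H + 1.14) / 3.140.
ρ_H = 0.8408·3.140 − 0.91 − 1.14 = 0.590.

0.590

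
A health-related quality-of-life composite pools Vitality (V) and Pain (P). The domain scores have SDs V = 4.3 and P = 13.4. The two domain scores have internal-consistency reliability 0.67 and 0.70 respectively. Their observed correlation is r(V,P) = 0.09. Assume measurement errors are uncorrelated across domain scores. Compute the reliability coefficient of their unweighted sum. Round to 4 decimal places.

Var(V+P) = 4.3² + 13.4² + 2·[4.3·13.4·0.09] = 198.05 + 10.3716 = 208.422.
Under uncorrelated errors the observed covariances equal the true-score covariances, so only the own-variance terms attenuate.
True-score variance = [4.3²·0.67 + 13.4²·0.70] + 10.3716 = 138.08 + 10.3716 = 148.452.
Reliability = 148.452 / 208.422 = 0.7123.

0.7123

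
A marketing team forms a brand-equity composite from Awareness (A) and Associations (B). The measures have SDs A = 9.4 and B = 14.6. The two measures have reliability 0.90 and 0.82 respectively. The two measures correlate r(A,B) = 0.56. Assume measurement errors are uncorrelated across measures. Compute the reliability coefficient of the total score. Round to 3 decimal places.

0.896

Var(A+B) = 9.4² + 14.6² + 2·[9.4·14.6·0.56] = 301.52 + 153.709 = 455.229.
With uncorrelated errors the cross-covariances are all true-score covariance, so they carry over unchanged; only the diagonal terms shrink to ρᵢσᵢ².
True-score variance = [9.4²·0.90 + 14.6²·0.82] + 153.709 = 254.315 + 153.709 = 408.024.
Reliability = 408.024 / 455.229 = 0.896.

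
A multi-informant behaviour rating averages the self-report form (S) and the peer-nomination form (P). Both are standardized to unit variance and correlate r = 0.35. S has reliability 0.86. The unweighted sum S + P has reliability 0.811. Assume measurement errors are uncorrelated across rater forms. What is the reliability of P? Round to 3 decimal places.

0.630

Var(S+P) = 2 + 2·0.35 = 2.700.
True-score variance = ρ_S + ρ_P + 2·0.35, so 0.811 = (0.86 + ρ_P + 0.70) / 2.700.
ρ_P = 0.811·2.700 − 0.86 − 0.70 = 0.630.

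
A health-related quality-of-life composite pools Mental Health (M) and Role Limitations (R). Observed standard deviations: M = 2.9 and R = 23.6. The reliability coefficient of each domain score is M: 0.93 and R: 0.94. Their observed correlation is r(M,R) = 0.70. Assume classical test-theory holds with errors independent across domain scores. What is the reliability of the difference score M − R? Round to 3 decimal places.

Var(M−R) = 2.9² + 23.6² − 2·2.9·23.6·0.70 = 565.37 − 95.816 = 469.554.
Because errors are independent across components, Cov(Tᵢ,Tⱼ) = Cov(Xᵢ,Xⱼ); the off-diagonal part of the true-score variance is the same as above.
True-score variance = [2.9²·0.93 + 23.6²·0.94] − 95.816 = 531.364 − 95.816 = 435.548.
Reliability = 435.548 / 469.554 = 0.928.

0.928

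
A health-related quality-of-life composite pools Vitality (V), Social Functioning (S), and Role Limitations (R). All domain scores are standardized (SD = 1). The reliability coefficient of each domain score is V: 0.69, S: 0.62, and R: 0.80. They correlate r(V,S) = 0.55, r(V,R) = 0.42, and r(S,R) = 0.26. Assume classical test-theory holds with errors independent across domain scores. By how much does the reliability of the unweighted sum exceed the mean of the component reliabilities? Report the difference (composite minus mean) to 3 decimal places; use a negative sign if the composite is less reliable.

0.134

Var(sum) = 3 + 2.46 = 5.46; true-score variance = 2.11 + 2.46 = 4.57; composite reliability = 0.8370.
Mean component reliability = 0.7033.
Difference = 0.8370 − 0.7033 = 0.134.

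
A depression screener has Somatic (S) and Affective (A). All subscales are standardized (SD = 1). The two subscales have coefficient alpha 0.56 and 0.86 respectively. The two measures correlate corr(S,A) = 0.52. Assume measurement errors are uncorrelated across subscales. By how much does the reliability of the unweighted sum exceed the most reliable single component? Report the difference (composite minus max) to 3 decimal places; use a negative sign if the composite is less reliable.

Var(sum) = 2 + 1.04 = 3.04; true-score variance = 1.42 + 1.04 = 2.46; composite reliability = 0.8092.
Max component reliability = 0.8600.
Difference = 0.8092 − 0.8600 = -0.051.

-0.051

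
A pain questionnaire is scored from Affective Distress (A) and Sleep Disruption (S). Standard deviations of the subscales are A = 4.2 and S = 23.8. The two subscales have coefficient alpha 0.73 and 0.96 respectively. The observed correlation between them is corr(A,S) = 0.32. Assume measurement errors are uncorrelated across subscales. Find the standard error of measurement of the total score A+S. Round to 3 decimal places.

5.236

Var(total) = 584.08 + 63.9744 = 648.054.
True-score variance = 556.66 + 63.9744 = 620.634, so reliability = 0.9577.
Error variance = 648.054 − 620.634 = 27.4204; SEM = √27.4204 = 5.236.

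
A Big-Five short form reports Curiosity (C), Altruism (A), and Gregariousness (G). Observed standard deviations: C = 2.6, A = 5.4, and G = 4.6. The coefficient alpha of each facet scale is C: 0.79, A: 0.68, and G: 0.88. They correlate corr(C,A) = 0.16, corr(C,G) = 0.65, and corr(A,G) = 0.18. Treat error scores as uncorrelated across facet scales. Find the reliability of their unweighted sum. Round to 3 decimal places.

Var(C+A+G) = 2.6² + 5.4² + 4.6² + 2·[2.6·5.4·0.16 + 2.6·4.6·0.65 + 5.4·4.6·0.18] = 57.08 + 28.9832 = 86.0632.
Because errors are independent across components, Cov(Tᵢ,Tⱼ) = Cov(Xᵢ,Xⱼ); the off-diagonal part of the true-score variance is the same as above.
True-score variance = [2.6²·0.79 + 5.4²·0.68 + 4.6²·0.88] + 28.9832 = 43.79 + 28.9832 = 72.7732.
Reliability = 72.7732 / 86.0632 = 0.846.

0.846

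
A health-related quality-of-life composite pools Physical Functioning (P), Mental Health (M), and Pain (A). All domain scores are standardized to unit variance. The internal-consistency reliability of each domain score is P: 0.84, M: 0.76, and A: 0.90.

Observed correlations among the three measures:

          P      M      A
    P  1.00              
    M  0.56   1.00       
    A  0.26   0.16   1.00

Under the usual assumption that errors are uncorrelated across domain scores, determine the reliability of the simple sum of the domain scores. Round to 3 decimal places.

0.899

Var(P+M+A) = 3 + 2·[0.56 + 0.26 + 0.16] = 3 + 1.96 = 4.96.
With uncorrelated errors the cross-covariances are all true-score covariance, so they carry over unchanged; only the diagonal terms shrink to ρᵢσᵢ².
True-score variance = [0.84 + 0.76 + 0.90] + 1.96 = 2.5 + 1.96 = 4.46.
Reliability = 4.46 / 4.96 = 0.899.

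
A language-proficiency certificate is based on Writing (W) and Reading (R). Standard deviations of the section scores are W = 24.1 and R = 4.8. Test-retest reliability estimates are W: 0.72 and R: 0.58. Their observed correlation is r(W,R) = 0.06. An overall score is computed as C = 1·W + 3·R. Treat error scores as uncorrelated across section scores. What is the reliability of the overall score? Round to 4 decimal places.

0.6991

Var(C) = 24.1² + 3²·4.8² + 2·[3·24.1·4.8·0.06] = 788.17 + 41.6448 = 829.815.
Because errors are independent across components, Cov(Tᵢ,Tⱼ) = Cov(Xᵢ,Xⱼ); the off-diagonal part of the true-score variance is the same as above.
True-score variance = [24.1²·0.72 + 3²·4.8²·0.58] + 41.6448 = 538.452 + 41.6448 = 580.097.
Reliability = 580.097 / 829.815 = 0.6991.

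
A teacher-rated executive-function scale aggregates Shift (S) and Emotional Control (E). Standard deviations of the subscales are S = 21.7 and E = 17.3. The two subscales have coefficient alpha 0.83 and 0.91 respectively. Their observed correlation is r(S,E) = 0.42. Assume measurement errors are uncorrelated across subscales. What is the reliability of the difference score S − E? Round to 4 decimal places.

0.7648

Var(S−E) = 21.7² + 17.3² − 2·21.7·17.3·0.42 = 770.18 − 315.344 = 454.836.
With uncorrelated errors the cross-covariances are all true-score covariance, so they carry over unchanged; only the diagonal terms shrink to ρᵢσᵢ².
True-score variance = [21.7²·0.83 + 17.3²·0.91] − 315.344 = 663.193 − 315.344 = 347.848.
Reliability = 347.848 / 454.836 = 0.7648.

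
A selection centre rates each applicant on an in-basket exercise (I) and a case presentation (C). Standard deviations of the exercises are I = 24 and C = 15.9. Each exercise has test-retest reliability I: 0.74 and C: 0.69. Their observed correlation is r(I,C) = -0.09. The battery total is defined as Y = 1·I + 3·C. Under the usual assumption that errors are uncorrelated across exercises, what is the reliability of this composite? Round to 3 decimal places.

0.677

Var(Y) = 24² + 3²·15.9² + 2·[3·24·15.9·(-0.09)] = 2851.29 − 206.064 = 2645.23.
With uncorrelated errors the cross-covariances are all true-score covariance, so they carry over unchanged; only the diagonal terms shrink to ρᵢσᵢ².
True-score variance = [24²·0.74 + 3²·15.9²·0.69] − 206.064 = 1996.19 − 206.064 = 1790.13.
Reliability = 1790.13 / 2645.23 = 0.677.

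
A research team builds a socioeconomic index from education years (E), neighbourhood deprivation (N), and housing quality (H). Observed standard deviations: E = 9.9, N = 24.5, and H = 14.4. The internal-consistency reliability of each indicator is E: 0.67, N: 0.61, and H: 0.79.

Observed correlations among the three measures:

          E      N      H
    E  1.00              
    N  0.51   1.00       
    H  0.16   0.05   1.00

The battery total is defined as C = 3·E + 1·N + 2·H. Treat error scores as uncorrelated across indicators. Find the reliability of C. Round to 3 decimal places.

0.794

Var(C) = 3²·9.9² + 24.5² + 2²·14.4² + 2·[3·9.9·24.5·0.51 + 6·9.9·14.4·0.16 + 2·24.5·14.4·0.05] = 2311.78 + 1086.48 = 3398.26.
With uncorrelated errors the cross-covariances are all true-score covariance, so they carry over unchanged; only the diagonal terms shrink to ρᵢσᵢ².
True-score variance = [3²·9.9²·0.67 + 24.5²·0.61 + 2²·14.4²·0.79] + 1086.48 = 1612.41 + 1086.48 = 2698.89.
Reliability = 2698.89 / 3398.26 = 0.794.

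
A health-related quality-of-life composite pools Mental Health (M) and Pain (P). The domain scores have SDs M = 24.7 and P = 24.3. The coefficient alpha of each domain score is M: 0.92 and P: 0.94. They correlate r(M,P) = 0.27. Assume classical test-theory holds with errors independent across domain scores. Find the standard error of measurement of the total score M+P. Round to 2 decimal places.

9.18

Var(total) = 1200.58 + 324.113 = 1524.69.
True-score variance = 1116.34 + 324.113 = 1440.46, so reliability = 0.9448.
Error variance = 1524.69 − 1440.46 = 84.2366; SEM = √84.2366 = 9.18.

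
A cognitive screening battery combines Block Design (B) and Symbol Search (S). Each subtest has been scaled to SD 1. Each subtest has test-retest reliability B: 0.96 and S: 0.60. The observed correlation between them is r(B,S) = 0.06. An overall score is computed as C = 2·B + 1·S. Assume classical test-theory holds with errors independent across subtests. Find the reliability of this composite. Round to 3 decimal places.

0.893

Var(C) = 2² + 1 + 2·[2·0.06] = 5 + 0.24 = 5.24.
Under uncorrelated errors the observed covariances equal the true-score covariances, so only the own-variance terms attenuate.
True-score variance = [2²·0.96 + 0.60] + 0.24 = 4.44 + 0.24 = 4.68.
Reliability = 4.68 / 5.24 = 0.893.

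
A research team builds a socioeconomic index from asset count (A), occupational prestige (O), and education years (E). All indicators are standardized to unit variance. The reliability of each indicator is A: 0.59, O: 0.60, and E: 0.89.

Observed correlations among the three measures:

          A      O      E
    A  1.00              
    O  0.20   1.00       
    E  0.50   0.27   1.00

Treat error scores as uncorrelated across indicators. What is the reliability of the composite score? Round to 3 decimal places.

0.814

Var(A+O+E) = 3 + 2·[0.20 + 0.50 + 0.27] = 3 + 1.94 = 4.94.
With uncorrelated errors the cross-covariances are all true-score covariance, so they carry over unchanged; only the diagonal terms shrink to ρᵢσᵢ².
True-score variance = [0.59 + 0.60 + 0.89] + 1.94 = 2.08 + 1.94 = 4.02.
Reliability = 4.02 / 4.94 = 0.814.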